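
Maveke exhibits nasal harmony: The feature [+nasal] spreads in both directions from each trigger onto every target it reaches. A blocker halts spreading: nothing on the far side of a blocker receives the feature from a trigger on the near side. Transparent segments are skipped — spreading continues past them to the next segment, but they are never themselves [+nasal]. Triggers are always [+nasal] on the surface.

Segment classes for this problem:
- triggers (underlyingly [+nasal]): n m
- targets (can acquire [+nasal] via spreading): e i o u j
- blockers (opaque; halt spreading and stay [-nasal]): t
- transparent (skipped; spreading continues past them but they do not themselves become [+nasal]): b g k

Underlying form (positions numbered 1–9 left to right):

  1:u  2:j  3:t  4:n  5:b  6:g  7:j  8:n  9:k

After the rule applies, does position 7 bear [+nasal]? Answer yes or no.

From /n/ at 4 rightward: 5 /b/ transparent; 6 /g/ transparent; 7 /j/ → [+nasal]; 8 /n/ is itself a trigger — this domain ends here.
From /n/ at 4 leftward: 3 /t/ blocks.
From /n/ at 8 rightward: 9 /k/ transparent; word edge.
From /n/ at 8 leftward: 7 /j/ → [+nasal]; 6 /g/ transparent; 5 /b/ transparent; 4 /n/ is itself a trigger — this domain ends here.
Targets with no active source: positions 1 2 stay [-nasal].
[+nasal] positions on the surface: 4 7 8.

yes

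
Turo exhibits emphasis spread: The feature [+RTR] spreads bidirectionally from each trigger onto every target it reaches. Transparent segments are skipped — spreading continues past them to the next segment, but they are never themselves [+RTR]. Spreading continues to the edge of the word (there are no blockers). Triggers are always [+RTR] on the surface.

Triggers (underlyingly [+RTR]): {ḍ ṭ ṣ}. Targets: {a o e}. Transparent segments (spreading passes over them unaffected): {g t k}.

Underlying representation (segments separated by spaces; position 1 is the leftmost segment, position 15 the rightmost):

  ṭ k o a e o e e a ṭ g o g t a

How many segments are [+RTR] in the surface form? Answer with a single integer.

11

From /ṭ/ at 1 rightward: 2 /k/ transparent; 3 /o/ → [+RTR]; 4 /a/ → [+RTR]; 5 /e/ → [+RTR]; 6 /o/ → [+RTR]; 7 /e/ → [+RTR]; 8 /e/ → [+RTR]; 9 /a/ → [+RTR]; 10 /ṭ/ is itself a trigger — this domain ends here.
From /ṭ/ at 1 leftward: word edge.
From /ṭ/ at 10 rightward: 11 /g/ transparent; 12 /o/ → [+RTR]; 13 /g/ transparent; 14 /t/ transparent; 15 /a/ → [+RTR]; word edge.
From /ṭ/ at 10 leftward: 9 /a/ → [+RTR]; 8 /e/ → [+RTR]; 7 /e/ → [+RTR]; 6 /o/ → [+RTR]; 5 /e/ → [+RTR]; 4 /a/ → [+RTR]; 3 /o/ → [+RTR]; 2 /k/ transparent; 1 /ṭ/ is itself a trigger — this domain ends here.
[+RTR] positions on the surface: 1 3 4 5 6 7 8 9 10 12 15.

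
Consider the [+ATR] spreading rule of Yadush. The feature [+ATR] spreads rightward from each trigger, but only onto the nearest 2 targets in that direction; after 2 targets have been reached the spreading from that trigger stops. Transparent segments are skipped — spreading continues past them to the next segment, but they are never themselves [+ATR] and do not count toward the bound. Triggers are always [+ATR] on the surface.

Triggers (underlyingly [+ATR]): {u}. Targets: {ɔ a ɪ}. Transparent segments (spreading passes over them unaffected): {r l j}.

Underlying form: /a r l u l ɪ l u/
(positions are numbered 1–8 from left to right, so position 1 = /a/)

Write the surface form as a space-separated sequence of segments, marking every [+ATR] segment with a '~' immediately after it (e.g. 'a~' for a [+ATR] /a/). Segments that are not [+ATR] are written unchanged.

a r l u~ l ɪ~ l u~

From /u/ at 4 rightward: 5 /l/ transparent; 6 /ɪ/ → [+ATR]; 7 /l/ transparent; 8 /u/ is itself a trigger — this domain ends here.
From /u/ at 8 rightward: word edge.
Target with no active source: position 1 stays [-ATR].
[+ATR] positions on the surface: 4 6 8.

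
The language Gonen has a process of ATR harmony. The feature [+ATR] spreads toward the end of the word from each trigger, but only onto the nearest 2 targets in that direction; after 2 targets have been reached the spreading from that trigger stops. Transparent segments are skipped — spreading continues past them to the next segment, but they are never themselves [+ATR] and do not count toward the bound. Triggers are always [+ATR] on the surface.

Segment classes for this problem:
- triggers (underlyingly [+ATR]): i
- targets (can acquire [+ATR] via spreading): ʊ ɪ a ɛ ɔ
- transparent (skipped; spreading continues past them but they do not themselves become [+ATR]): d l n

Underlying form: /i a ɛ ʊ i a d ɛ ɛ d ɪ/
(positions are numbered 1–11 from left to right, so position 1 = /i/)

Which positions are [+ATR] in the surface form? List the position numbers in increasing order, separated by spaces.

1 2 3 5 6 8

From /i/ at 1 rightward: 2 /a/ → [+ATR]; 3 /ɛ/ → [+ATR]; bound reached.
From /i/ at 5 rightward: 6 /a/ → [+ATR]; 7 /d/ transparent; 8 /ɛ/ → [+ATR]; bound reached.
Targets with no active source: positions 4 9 11 stay [-ATR].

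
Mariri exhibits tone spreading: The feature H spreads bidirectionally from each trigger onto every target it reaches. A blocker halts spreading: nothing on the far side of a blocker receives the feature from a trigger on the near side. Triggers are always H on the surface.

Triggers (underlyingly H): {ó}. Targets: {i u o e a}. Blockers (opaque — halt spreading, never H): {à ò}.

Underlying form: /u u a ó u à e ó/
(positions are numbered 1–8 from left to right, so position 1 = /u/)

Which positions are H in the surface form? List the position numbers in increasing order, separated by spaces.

1 2 3 4 5 7 8

From /ó/ at 4 rightward: 5 /u/ → H; 6 /à/ blocks.
From /ó/ at 4 leftward: 3 /a/ → H; 2 /u/ → H; 1 /u/ → H; word edge.
From /ó/ at 8 rightward: word edge.
From /ó/ at 8 leftward: 7 /e/ → H; 6 /à/ blocks.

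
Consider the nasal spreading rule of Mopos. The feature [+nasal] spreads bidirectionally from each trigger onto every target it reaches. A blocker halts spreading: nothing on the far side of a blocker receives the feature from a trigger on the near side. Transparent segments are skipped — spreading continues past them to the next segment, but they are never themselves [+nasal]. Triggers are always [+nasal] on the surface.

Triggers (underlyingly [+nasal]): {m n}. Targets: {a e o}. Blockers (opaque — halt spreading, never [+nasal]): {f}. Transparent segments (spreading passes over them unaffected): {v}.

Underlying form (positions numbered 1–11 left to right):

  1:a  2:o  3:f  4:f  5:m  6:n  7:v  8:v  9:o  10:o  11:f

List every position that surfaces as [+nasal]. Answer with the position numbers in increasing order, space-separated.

From /m/ at 5 rightward: 6 /n/ is itself a trigger — this domain ends here.
From /m/ at 5 leftward: 4 /f/ blocks.
From /n/ at 6 rightward: 7 /v/ transparent; 8 /v/ transparent; 9 /o/ → [+nasal]; 10 /o/ → [+nasal]; 11 /f/ blocks.
From /n/ at 6 leftward: 5 /m/ is itself a trigger — this domain ends here.
Targets with no active source: positions 1 2 stay [-nasal].

5 6 9 10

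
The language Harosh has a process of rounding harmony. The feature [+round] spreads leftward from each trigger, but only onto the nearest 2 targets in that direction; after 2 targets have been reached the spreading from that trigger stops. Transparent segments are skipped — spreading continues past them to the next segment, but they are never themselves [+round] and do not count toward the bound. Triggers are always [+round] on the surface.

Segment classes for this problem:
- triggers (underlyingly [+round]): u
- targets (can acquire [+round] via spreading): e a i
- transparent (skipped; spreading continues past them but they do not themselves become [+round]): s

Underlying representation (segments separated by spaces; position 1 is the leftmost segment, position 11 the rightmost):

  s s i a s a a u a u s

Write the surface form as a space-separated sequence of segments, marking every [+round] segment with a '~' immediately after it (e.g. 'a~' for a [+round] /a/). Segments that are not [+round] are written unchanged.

From /u/ at 8 leftward: 7 /a/ → [+round]; 6 /a/ → [+round]; bound reached.
From /u/ at 10 leftward: 9 /a/ → [+round]; 8 /u/ is itself a trigger — this domain ends here.
Targets with no active source: positions 3 4 stay [-round].
[+round] positions on the surface: 6 7 8 9 10.

s s i a s a~ a~ u~ a~ u~ s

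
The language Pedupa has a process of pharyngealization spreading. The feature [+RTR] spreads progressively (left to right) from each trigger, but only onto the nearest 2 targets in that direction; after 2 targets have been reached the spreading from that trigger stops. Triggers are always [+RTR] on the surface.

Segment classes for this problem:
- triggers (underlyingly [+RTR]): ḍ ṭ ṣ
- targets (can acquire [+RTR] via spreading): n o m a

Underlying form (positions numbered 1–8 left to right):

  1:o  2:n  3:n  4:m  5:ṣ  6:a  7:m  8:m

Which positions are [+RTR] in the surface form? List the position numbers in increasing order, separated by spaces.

5 6 7

From /ṣ/ at 5 rightward: 6 /a/ → [+RTR]; 7 /m/ → [+RTR]; bound reached.
Targets with no active source: positions 1 2 3 4 8 stay [-emphatic].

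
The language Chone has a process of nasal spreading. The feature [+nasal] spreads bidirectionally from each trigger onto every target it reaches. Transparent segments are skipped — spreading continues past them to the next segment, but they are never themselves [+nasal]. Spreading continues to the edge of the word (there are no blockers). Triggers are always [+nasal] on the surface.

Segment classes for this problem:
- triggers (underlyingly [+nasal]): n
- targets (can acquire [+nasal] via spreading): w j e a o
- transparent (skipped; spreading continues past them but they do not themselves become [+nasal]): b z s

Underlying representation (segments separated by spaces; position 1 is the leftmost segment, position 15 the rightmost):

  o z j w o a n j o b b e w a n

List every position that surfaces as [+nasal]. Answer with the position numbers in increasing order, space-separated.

1 3 4 5 6 7 8 9 12 13 14 15

From /n/ at 7 rightward: 8 /j/ → [+nasal]; 9 /o/ → [+nasal]; 10 /b/ transparent; 11 /b/ transparent; 12 /e/ → [+nasal]; 13 /w/ → [+nasal]; 14 /a/ → [+nasal]; 15 /n/ is itself a trigger — this domain ends here.
From /n/ at 7 leftward: 6 /a/ → [+nasal]; 5 /o/ → [+nasal]; 4 /w/ → [+nasal]; 3 /j/ → [+nasal]; 2 /z/ transparent; 1 /o/ → [+nasal]; word edge.
From /n/ at 15 rightward: word edge.
From /n/ at 15 leftward: 14 /a/ → [+nasal]; 13 /w/ → [+nasal]; 12 /e/ → [+nasal]; 11 /b/ transparent; 10 /b/ transparent; 9 /o/ → [+nasal]; 8 /j/ → [+nasal]; 7 /n/ is itself a trigger — this domain ends here.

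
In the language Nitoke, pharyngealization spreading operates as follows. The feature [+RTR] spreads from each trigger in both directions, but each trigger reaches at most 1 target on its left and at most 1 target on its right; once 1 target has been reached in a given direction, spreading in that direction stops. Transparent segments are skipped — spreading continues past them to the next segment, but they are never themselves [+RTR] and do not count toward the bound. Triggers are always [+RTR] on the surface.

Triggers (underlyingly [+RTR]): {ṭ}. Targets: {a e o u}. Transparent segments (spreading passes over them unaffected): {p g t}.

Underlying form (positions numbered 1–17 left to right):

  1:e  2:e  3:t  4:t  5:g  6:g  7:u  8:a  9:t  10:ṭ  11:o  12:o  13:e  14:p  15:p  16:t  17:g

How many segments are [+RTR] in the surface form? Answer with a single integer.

3

From /ṭ/ at 10 rightward: 11 /o/ → [+RTR]; bound reached.
From /ṭ/ at 10 leftward: 9 /t/ transparent; 8 /a/ → [+RTR]; bound reached.
Targets with no active source: positions 1 2 7 12 13 stay [-emphatic].
[+RTR] positions on the surface: 8 10 11.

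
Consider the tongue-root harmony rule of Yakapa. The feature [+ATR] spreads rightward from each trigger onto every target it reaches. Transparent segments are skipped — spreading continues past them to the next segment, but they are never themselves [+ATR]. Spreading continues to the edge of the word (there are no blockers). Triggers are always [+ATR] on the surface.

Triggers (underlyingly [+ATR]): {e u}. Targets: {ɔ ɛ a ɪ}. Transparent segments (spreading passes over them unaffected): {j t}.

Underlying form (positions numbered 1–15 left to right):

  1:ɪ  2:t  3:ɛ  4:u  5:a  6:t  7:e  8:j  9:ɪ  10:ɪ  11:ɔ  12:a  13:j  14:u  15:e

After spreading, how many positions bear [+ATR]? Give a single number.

From /u/ at 4 rightward: 5 /a/ → [+ATR]; 6 /t/ transparent; 7 /e/ is itself a trigger — this domain ends here.
From /e/ at 7 rightward: 8 /j/ transparent; 9 /ɪ/ → [+ATR]; 10 /ɪ/ → [+ATR]; 11 /ɔ/ → [+ATR]; 12 /a/ → [+ATR]; 13 /j/ transparent; 14 /u/ is itself a trigger — this domain ends here.
From /u/ at 14 rightward: 15 /e/ is itself a trigger — this domain ends here.
From /e/ at 15 rightward: word edge.
Targets with no active source: positions 1 3 stay [-ATR].
[+ATR] positions on the surface: 4 5 7 9 10 11 12 14 15.

9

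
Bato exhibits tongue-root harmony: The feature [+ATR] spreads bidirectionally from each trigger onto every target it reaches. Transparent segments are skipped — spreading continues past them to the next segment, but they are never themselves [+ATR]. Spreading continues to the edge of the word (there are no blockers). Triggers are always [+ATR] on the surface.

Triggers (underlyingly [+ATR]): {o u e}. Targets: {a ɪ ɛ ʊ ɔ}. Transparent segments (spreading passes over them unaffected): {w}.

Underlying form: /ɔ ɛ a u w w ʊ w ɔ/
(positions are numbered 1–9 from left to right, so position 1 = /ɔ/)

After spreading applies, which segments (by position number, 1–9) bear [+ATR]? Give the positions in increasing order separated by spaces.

1 2 3 4 7 9

From /u/ at 4 rightward: 5 /w/ transparent; 6 /w/ transparent; 7 /ʊ/ → [+ATR]; 8 /w/ transparent; 9 /ɔ/ → [+ATR]; word edge.
From /u/ at 4 leftward: 3 /a/ → [+ATR]; 2 /ɛ/ → [+ATR]; 1 /ɔ/ → [+ATR]; word edge.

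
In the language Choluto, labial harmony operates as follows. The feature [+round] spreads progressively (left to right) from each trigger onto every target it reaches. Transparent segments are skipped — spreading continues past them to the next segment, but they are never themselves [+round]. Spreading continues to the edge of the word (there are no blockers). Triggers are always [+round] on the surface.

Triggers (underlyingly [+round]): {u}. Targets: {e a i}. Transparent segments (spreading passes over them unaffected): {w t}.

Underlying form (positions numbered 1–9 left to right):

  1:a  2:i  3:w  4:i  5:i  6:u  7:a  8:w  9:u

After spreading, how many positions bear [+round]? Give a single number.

3

From /u/ at 6 rightward: 7 /a/ → [+round]; 8 /w/ transparent; 9 /u/ is itself a trigger — this domain ends here.
From /u/ at 9 rightward: word edge.
Targets with no active source: positions 1 2 4 5 stay [-round].
[+round] positions on the surface: 6 7 9.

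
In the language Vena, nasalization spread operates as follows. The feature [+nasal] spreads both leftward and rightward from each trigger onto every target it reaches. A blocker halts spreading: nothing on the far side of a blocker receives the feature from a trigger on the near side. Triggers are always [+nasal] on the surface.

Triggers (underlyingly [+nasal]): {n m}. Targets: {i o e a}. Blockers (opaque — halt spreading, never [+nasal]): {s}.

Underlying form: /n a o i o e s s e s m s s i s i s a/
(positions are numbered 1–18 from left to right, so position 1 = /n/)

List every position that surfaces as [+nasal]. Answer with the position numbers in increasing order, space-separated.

From /n/ at 1 rightward: 2 /a/ → [+nasal]; 3 /o/ → [+nasal]; 4 /i/ → [+nasal]; 5 /o/ → [+nasal]; 6 /e/ → [+nasal]; 7 /s/ blocks.
From /n/ at 1 leftward: word edge.
From /m/ at 11 rightward: 12 /s/ blocks.
From /m/ at 11 leftward: 10 /s/ blocks.
Targets with no active source: positions 9 14 16 18 stay [-nasal].

1 2 3 4 5 6 11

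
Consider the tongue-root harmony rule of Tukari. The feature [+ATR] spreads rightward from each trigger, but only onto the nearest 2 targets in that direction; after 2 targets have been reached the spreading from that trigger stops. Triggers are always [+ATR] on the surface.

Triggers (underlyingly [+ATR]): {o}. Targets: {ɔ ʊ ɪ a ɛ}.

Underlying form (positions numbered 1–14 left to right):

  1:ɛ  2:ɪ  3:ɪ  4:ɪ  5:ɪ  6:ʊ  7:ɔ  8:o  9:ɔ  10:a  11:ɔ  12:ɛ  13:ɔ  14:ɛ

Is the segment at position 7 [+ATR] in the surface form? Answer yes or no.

no

From /o/ at 8 rightward: 9 /ɔ/ → [+ATR]; 10 /a/ → [+ATR]; bound reached.
Targets with no active source: positions 1 2 3 4 5 6 7 11 12 13 14 stay [-ATR].
[+ATR] positions on the surface: 8 9 10.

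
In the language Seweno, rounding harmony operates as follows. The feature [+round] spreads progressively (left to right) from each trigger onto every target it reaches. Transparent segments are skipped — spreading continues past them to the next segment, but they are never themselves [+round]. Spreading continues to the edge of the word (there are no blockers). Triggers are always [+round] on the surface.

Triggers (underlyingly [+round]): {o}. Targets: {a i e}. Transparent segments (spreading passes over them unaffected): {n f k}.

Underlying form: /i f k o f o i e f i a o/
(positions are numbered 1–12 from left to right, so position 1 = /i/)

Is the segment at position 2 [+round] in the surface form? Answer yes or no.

From /o/ at 4 rightward: 5 /f/ transparent; 6 /o/ is itself a trigger — this domain ends here.
From /o/ at 6 rightward: 7 /i/ → [+round]; 8 /e/ → [+round]; 9 /f/ transparent; 10 /i/ → [+round]; 11 /a/ → [+round]; 12 /o/ is itself a trigger — this domain ends here.
From /o/ at 12 rightward: word edge.
Target with no active source: position 1 stays [-round].
[+round] positions on the surface: 4 6 7 8 10 11 12.

no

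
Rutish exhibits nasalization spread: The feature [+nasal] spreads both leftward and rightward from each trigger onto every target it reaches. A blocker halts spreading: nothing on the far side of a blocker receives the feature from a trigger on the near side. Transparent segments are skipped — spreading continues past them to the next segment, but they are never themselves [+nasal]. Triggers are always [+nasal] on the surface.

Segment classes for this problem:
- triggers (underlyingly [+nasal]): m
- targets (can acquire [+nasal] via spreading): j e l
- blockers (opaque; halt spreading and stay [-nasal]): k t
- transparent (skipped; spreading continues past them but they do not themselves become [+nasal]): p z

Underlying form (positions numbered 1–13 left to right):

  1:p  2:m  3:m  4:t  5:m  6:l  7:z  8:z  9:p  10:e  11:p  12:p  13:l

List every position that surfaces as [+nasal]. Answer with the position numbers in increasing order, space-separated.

From /m/ at 2 rightward: 3 /m/ is itself a trigger — this domain ends here.
From /m/ at 2 leftward: 1 /p/ transparent; word edge.
From /m/ at 3 rightward: 4 /t/ blocks.
From /m/ at 3 leftward: 2 /m/ is itself a trigger — this domain ends here.
From /m/ at 5 rightward: 6 /l/ → [+nasal]; 7 /z/ transparent; 8 /z/ transparent; 9 /p/ transparent; 10 /e/ → [+nasal]; 11 /p/ transparent; 12 /p/ transparent; 13 /l/ → [+nasal]; word edge.
From /m/ at 5 leftward: 4 /t/ blocks.

2 3 5 6 10 13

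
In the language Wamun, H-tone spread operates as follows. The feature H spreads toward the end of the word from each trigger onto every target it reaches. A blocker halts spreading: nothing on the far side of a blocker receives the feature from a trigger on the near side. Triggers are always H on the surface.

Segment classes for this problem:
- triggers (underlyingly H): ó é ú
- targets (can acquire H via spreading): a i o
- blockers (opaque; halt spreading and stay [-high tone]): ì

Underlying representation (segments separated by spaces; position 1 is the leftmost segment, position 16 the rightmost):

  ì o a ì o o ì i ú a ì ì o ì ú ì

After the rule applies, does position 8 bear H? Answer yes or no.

no

From /ú/ at 9 rightward: 10 /a/ → H; 11 /ì/ blocks.
From /ú/ at 15 rightward: 16 /ì/ blocks.
Targets with no active source: positions 2 3 5 6 8 13 stay [-high tone].
H positions on the surface: 9 10 15.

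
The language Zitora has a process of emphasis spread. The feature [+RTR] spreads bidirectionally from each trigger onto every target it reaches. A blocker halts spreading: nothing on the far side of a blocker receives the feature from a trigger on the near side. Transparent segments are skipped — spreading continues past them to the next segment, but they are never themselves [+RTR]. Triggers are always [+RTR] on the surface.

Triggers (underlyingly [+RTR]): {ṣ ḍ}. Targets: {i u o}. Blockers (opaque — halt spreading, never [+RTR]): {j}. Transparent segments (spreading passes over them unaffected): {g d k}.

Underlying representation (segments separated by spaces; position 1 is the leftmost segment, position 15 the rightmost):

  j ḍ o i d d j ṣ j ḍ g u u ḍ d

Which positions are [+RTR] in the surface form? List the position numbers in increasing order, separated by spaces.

From /ḍ/ at 2 rightward: 3 /o/ → [+RTR]; 4 /i/ → [+RTR]; 5 /d/ transparent; 6 /d/ transparent; 7 /j/ blocks.
From /ḍ/ at 2 leftward: 1 /j/ blocks.
From /ṣ/ at 8 rightward: 9 /j/ blocks.
From /ṣ/ at 8 leftward: 7 /j/ blocks.
From /ḍ/ at 10 rightward: 11 /g/ transparent; 12 /u/ → [+RTR]; 13 /u/ → [+RTR]; 14 /ḍ/ is itself a trigger — this domain ends here.
From /ḍ/ at 10 leftward: 9 /j/ blocks.
From /ḍ/ at 14 rightward: 15 /d/ transparent; word edge.
From /ḍ/ at 14 leftward: 13 /u/ → [+RTR]; 12 /u/ → [+RTR]; 11 /g/ transparent; 10 /ḍ/ is itself a trigger — this domain ends here.

2 3 4 8 10 12 13 14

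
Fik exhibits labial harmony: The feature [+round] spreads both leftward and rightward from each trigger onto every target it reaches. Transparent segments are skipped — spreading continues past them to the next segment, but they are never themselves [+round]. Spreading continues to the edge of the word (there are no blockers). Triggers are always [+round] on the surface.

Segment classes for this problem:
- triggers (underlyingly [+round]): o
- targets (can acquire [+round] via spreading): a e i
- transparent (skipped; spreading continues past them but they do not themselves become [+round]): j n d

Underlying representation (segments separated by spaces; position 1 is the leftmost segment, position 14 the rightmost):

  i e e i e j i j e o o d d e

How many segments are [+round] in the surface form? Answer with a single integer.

10

From /o/ at 10 rightward: 11 /o/ is itself a trigger — this domain ends here.
From /o/ at 10 leftward: 9 /e/ → [+round]; 8 /j/ transparent; 7 /i/ → [+round]; 6 /j/ transparent; 5 /e/ → [+round]; 4 /i/ → [+round]; 3 /e/ → [+round]; 2 /e/ → [+round]; 1 /i/ → [+round]; word edge.
From /o/ at 11 rightward: 12 /d/ transparent; 13 /d/ transparent; 14 /e/ → [+round]; word edge.
From /o/ at 11 leftward: 10 /o/ is itself a trigger — this domain ends here.
[+round] positions on the surface: 1 2 3 4 5 7 9 10 11 14.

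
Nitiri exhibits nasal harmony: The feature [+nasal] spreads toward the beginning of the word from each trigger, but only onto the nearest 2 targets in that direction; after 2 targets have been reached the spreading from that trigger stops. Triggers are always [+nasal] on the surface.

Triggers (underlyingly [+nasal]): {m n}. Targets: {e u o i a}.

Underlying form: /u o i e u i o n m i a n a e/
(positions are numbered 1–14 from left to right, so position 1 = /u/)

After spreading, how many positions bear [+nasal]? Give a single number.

From /n/ at 8 leftward: 7 /o/ → [+nasal]; 6 /i/ → [+nasal]; bound reached.
From /m/ at 9 leftward: 8 /n/ is itself a trigger — this domain ends here.
From /n/ at 12 leftward: 11 /a/ → [+nasal]; 10 /i/ → [+nasal]; bound reached.
Targets with no active source: positions 1 2 3 4 5 13 14 stay [-nasal].
[+nasal] positions on the surface: 6 7 8 9 10 11 12.

7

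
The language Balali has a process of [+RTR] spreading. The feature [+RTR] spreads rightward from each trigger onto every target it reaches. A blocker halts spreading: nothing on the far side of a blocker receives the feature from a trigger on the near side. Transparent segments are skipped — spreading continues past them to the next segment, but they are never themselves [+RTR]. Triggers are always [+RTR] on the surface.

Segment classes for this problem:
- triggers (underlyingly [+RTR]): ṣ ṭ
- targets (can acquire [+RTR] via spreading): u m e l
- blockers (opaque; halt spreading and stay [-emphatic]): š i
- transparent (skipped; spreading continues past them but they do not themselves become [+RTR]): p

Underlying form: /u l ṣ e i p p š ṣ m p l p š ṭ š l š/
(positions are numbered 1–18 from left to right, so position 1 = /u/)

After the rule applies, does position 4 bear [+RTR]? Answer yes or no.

From /ṣ/ at 3 rightward: 4 /e/ → [+RTR]; 5 /i/ blocks.
From /ṣ/ at 9 rightward: 10 /m/ → [+RTR]; 11 /p/ transparent; 12 /l/ → [+RTR]; 13 /p/ transparent; 14 /š/ blocks.
From /ṭ/ at 15 rightward: 16 /š/ blocks.
Targets with no active source: positions 1 2 17 stay [-emphatic].
[+RTR] positions on the surface: 3 4 9 10 12 15.

yes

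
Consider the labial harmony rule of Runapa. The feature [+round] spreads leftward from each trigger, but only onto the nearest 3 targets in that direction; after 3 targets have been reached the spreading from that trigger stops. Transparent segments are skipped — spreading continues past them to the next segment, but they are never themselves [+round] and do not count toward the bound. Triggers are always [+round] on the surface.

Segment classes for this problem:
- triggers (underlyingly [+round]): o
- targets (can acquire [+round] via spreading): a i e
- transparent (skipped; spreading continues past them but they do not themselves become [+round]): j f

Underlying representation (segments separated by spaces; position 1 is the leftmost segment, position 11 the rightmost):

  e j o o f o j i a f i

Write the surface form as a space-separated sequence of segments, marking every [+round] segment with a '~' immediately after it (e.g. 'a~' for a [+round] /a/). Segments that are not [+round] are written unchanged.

e~ j o~ o~ f o~ j i a f i

From /o/ at 3 leftward: 2 /j/ transparent; 1 /e/ → [+round]; word edge.
From /o/ at 4 leftward: 3 /o/ is itself a trigger — this domain ends here.
From /o/ at 6 leftward: 5 /f/ transparent; 4 /o/ is itself a trigger — this domain ends here.
Targets with no active source: positions 8 9 11 stay [-round].
[+round] positions on the surface: 1 3 4 6.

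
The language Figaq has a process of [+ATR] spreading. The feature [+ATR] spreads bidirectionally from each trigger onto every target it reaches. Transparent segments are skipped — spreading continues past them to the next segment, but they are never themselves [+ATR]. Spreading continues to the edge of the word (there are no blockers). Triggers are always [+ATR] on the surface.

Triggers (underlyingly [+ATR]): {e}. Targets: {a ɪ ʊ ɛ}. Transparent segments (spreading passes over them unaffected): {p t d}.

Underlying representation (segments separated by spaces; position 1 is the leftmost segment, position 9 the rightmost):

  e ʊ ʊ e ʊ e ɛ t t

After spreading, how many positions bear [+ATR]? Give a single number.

From /e/ at 1 rightward: 2 /ʊ/ → [+ATR]; 3 /ʊ/ → [+ATR]; 4 /e/ is itself a trigger — this domain ends here.
From /e/ at 1 leftward: word edge.
From /e/ at 4 rightward: 5 /ʊ/ → [+ATR]; 6 /e/ is itself a trigger — this domain ends here.
From /e/ at 4 leftward: 3 /ʊ/ → [+ATR]; 2 /ʊ/ → [+ATR]; 1 /e/ is itself a trigger — this domain ends here.
From /e/ at 6 rightward: 7 /ɛ/ → [+ATR]; 8 /t/ transparent; 9 /t/ transparent; word edge.
From /e/ at 6 leftward: 5 /ʊ/ → [+ATR]; 4 /e/ is itself a trigger — this domain ends here.
[+ATR] positions on the surface: 1 2 3 4 5 6 7.

7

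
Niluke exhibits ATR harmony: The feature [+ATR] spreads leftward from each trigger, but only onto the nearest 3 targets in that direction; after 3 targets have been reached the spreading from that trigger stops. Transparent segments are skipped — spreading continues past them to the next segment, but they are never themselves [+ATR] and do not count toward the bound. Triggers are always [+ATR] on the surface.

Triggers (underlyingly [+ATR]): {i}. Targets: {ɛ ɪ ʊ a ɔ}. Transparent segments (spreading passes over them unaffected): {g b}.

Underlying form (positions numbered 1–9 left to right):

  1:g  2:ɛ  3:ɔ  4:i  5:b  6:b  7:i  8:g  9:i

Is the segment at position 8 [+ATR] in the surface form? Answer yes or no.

no

From /i/ at 4 leftward: 3 /ɔ/ → [+ATR]; 2 /ɛ/ → [+ATR]; 1 /g/ transparent; word edge.
From /i/ at 7 leftward: 6 /b/ transparent; 5 /b/ transparent; 4 /i/ is itself a trigger — this domain ends here.
From /i/ at 9 leftward: 8 /g/ transparent; 7 /i/ is itself a trigger — this domain ends here.
[+ATR] positions on the surface: 2 3 4 7 9.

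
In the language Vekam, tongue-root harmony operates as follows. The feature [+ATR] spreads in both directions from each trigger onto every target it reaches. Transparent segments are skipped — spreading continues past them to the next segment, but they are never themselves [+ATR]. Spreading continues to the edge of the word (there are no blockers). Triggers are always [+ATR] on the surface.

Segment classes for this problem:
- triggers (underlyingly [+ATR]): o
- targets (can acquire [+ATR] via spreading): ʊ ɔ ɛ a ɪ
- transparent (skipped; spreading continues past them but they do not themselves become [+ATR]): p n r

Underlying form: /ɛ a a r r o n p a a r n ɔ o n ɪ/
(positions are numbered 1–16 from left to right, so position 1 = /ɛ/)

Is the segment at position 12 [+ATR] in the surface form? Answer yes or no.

no

From /o/ at 6 rightward: 7 /n/ transparent; 8 /p/ transparent; 9 /a/ → [+ATR]; 10 /a/ → [+ATR]; 11 /r/ transparent; 12 /n/ transparent; 13 /ɔ/ → [+ATR]; 14 /o/ is itself a trigger — this domain ends here.
From /o/ at 6 leftward: 5 /r/ transparent; 4 /r/ transparent; 3 /a/ → [+ATR]; 2 /a/ → [+ATR]; 1 /ɛ/ → [+ATR]; word edge.
From /o/ at 14 rightward: 15 /n/ transparent; 16 /ɪ/ → [+ATR]; word edge.
From /o/ at 14 leftward: 13 /ɔ/ → [+ATR]; 12 /n/ transparent; 11 /r/ transparent; 10 /a/ → [+ATR]; 9 /a/ → [+ATR]; 8 /p/ transparent; 7 /n/ transparent; 6 /o/ is itself a trigger — this domain ends here.
[+ATR] positions on the surface: 1 2 3 6 9 10 13 14 16.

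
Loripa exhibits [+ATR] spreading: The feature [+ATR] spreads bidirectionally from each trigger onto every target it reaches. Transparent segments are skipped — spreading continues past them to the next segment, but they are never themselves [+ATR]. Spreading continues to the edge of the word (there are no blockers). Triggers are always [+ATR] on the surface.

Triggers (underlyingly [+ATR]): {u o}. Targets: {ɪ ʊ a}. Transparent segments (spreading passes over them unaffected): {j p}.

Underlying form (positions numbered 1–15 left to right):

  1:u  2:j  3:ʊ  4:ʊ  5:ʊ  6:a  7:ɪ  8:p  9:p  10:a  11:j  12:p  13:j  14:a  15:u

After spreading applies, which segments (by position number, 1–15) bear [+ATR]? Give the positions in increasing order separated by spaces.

From /u/ at 1 rightward: 2 /j/ transparent; 3 /ʊ/ → [+ATR]; 4 /ʊ/ → [+ATR]; 5 /ʊ/ → [+ATR]; 6 /a/ → [+ATR]; 7 /ɪ/ → [+ATR]; 8 /p/ transparent; 9 /p/ transparent; 10 /a/ → [+ATR]; 11 /j/ transparent; 12 /p/ transparent; 13 /j/ transparent; 14 /a/ → [+ATR]; 15 /u/ is itself a trigger — this domain ends here.
From /u/ at 1 leftward: word edge.
From /u/ at 15 rightward: word edge.
From /u/ at 15 leftward: 14 /a/ → [+ATR]; 13 /j/ transparent; 12 /p/ transparent; 11 /j/ transparent; 10 /a/ → [+ATR]; 9 /p/ transparent; 8 /p/ transparent; 7 /ɪ/ → [+ATR]; 6 /a/ → [+ATR]; 5 /ʊ/ → [+ATR]; 4 /ʊ/ → [+ATR]; 3 /ʊ/ → [+ATR]; 2 /j/ transparent; 1 /u/ is itself a trigger — this domain ends here.

1 3 4 5 6 7 10 14 15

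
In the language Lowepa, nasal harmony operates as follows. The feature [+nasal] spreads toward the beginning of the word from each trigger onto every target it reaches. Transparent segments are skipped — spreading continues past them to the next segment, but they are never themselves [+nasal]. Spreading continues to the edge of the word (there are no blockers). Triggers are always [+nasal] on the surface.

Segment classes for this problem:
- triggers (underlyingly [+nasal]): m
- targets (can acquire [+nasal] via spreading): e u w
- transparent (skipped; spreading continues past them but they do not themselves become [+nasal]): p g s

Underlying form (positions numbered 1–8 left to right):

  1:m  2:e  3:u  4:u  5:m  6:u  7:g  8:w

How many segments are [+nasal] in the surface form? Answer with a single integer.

5

From /m/ at 1 leftward: word edge.
From /m/ at 5 leftward: 4 /u/ → [+nasal]; 3 /u/ → [+nasal]; 2 /e/ → [+nasal]; 1 /m/ is itself a trigger — this domain ends here.
Targets with no active source: positions 6 8 stay [-nasal].
[+nasal] positions on the surface: 1 2 3 4 5.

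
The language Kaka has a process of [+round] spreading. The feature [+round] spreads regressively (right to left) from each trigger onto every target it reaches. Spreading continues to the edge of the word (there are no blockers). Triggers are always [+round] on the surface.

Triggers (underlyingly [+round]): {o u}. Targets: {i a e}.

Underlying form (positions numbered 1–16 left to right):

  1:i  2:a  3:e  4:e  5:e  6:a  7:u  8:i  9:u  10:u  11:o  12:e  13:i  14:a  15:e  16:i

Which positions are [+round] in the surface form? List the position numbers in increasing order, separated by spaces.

From /u/ at 7 leftward: 6 /a/ → [+round]; 5 /e/ → [+round]; 4 /e/ → [+round]; 3 /e/ → [+round]; 2 /a/ → [+round]; 1 /i/ → [+round]; word edge.
From /u/ at 9 leftward: 8 /i/ → [+round]; 7 /u/ is itself a trigger — this domain ends here.
From /u/ at 10 leftward: 9 /u/ is itself a trigger — this domain ends here.
From /o/ at 11 leftward: 10 /u/ is itself a trigger — this domain ends here.
Targets with no active source: positions 12 13 14 15 16 stay [-round].

1 2 3 4 5 6 7 8 9 10 11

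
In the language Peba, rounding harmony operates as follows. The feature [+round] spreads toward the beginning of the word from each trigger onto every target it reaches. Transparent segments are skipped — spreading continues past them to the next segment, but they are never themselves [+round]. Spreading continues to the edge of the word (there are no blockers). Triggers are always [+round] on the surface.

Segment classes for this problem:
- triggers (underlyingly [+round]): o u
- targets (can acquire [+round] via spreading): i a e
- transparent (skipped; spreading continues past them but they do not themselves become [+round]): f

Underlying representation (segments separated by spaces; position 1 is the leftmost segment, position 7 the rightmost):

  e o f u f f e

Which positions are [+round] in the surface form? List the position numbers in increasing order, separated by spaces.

From /o/ at 2 leftward: 1 /e/ → [+round]; word edge.
From /u/ at 4 leftward: 3 /f/ transparent; 2 /o/ is itself a trigger — this domain ends here.
Target with no active source: position 7 stays [-round].

1 2 4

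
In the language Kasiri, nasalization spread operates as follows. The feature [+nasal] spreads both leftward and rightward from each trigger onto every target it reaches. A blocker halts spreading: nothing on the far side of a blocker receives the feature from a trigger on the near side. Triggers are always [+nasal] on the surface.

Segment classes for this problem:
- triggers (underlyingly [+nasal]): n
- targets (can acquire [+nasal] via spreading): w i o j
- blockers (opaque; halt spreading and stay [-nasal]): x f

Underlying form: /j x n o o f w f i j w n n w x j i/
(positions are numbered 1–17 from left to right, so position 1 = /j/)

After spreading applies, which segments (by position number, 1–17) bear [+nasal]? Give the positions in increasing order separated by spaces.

From /n/ at 3 rightward: 4 /o/ → [+nasal]; 5 /o/ → [+nasal]; 6 /f/ blocks.
From /n/ at 3 leftward: 2 /x/ blocks.
From /n/ at 12 rightward: 13 /n/ is itself a trigger — this domain ends here.
From /n/ at 12 leftward: 11 /w/ → [+nasal]; 10 /j/ → [+nasal]; 9 /i/ → [+nasal]; 8 /f/ blocks.
From /n/ at 13 rightward: 14 /w/ → [+nasal]; 15 /x/ blocks.
From /n/ at 13 leftward: 12 /n/ is itself a trigger — this domain ends here.
Targets with no active source: positions 1 7 16 17 stay [-nasal].

3 4 5 9 10 11 12 13 14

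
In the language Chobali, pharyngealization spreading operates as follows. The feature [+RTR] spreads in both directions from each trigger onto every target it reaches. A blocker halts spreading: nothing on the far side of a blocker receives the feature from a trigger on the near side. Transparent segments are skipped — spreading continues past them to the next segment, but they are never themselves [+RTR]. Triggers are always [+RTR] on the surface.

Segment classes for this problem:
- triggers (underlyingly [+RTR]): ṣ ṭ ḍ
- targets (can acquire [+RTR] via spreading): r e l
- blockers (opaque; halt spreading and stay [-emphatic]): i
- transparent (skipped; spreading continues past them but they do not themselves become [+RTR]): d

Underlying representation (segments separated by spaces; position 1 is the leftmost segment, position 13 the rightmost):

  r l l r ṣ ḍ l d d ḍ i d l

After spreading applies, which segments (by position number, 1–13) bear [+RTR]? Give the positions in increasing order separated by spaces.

1 2 3 4 5 6 7 10

From /ṣ/ at 5 rightward: 6 /ḍ/ is itself a trigger — this domain ends here.
From /ṣ/ at 5 leftward: 4 /r/ → [+RTR]; 3 /l/ → [+RTR]; 2 /l/ → [+RTR]; 1 /r/ → [+RTR]; word edge.
From /ḍ/ at 6 rightward: 7 /l/ → [+RTR]; 8 /d/ transparent; 9 /d/ transparent; 10 /ḍ/ is itself a trigger — this domain ends here.
From /ḍ/ at 6 leftward: 5 /ṣ/ is itself a trigger — this domain ends here.
From /ḍ/ at 10 rightward: 11 /i/ blocks.
From /ḍ/ at 10 leftward: 9 /d/ transparent; 8 /d/ transparent; 7 /l/ → [+RTR]; 6 /ḍ/ is itself a trigger — this domain ends here.
Target with no active source: position 13 stays [-emphatic].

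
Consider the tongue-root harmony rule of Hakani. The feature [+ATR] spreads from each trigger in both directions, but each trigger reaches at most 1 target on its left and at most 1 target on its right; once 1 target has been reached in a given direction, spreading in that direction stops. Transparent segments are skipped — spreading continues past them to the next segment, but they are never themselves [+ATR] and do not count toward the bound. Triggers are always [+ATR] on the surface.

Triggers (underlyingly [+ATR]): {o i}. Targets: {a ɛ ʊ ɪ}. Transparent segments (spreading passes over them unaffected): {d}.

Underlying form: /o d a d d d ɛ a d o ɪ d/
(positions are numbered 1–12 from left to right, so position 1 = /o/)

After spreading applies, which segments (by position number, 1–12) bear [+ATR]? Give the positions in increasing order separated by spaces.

1 3 8 10 11

From /o/ at 1 rightward: 2 /d/ transparent; 3 /a/ → [+ATR]; bound reached.
From /o/ at 1 leftward: word edge.
From /o/ at 10 rightward: 11 /ɪ/ → [+ATR]; bound reached.
From /o/ at 10 leftward: 9 /d/ transparent; 8 /a/ → [+ATR]; bound reached.
Target with no active source: position 7 stays [-ATR].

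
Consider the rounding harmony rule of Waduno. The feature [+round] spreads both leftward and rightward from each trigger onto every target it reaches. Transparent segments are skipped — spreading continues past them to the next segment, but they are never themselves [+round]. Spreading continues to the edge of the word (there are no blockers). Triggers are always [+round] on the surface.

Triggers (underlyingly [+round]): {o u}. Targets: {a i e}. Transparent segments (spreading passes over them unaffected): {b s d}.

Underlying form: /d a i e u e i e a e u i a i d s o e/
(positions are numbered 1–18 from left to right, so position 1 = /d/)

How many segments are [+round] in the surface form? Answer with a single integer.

15

From /u/ at 5 rightward: 6 /e/ → [+round]; 7 /i/ → [+round]; 8 /e/ → [+round]; 9 /a/ → [+round]; 10 /e/ → [+round]; 11 /u/ is itself a trigger — this domain ends here.
From /u/ at 5 leftward: 4 /e/ → [+round]; 3 /i/ → [+round]; 2 /a/ → [+round]; 1 /d/ transparent; word edge.
From /u/ at 11 rightward: 12 /i/ → [+round]; 13 /a/ → [+round]; 14 /i/ → [+round]; 15 /d/ transparent; 16 /s/ transparent; 17 /o/ is itself a trigger — this domain ends here.
From /u/ at 11 leftward: 10 /e/ → [+round]; 9 /a/ → [+round]; 8 /e/ → [+round]; 7 /i/ → [+round]; 6 /e/ → [+round]; 5 /u/ is itself a trigger — this domain ends here.
From /o/ at 17 rightward: 18 /e/ → [+round]; word edge.
From /o/ at 17 leftward: 16 /s/ transparent; 15 /d/ transparent; 14 /i/ → [+round]; 13 /a/ → [+round]; 12 /i/ → [+round]; 11 /u/ is itself a trigger — this domain ends here.
[+round] positions on the surface: 2 3 4 5 6 7 8 9 10 11 12 13 14 17 18.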